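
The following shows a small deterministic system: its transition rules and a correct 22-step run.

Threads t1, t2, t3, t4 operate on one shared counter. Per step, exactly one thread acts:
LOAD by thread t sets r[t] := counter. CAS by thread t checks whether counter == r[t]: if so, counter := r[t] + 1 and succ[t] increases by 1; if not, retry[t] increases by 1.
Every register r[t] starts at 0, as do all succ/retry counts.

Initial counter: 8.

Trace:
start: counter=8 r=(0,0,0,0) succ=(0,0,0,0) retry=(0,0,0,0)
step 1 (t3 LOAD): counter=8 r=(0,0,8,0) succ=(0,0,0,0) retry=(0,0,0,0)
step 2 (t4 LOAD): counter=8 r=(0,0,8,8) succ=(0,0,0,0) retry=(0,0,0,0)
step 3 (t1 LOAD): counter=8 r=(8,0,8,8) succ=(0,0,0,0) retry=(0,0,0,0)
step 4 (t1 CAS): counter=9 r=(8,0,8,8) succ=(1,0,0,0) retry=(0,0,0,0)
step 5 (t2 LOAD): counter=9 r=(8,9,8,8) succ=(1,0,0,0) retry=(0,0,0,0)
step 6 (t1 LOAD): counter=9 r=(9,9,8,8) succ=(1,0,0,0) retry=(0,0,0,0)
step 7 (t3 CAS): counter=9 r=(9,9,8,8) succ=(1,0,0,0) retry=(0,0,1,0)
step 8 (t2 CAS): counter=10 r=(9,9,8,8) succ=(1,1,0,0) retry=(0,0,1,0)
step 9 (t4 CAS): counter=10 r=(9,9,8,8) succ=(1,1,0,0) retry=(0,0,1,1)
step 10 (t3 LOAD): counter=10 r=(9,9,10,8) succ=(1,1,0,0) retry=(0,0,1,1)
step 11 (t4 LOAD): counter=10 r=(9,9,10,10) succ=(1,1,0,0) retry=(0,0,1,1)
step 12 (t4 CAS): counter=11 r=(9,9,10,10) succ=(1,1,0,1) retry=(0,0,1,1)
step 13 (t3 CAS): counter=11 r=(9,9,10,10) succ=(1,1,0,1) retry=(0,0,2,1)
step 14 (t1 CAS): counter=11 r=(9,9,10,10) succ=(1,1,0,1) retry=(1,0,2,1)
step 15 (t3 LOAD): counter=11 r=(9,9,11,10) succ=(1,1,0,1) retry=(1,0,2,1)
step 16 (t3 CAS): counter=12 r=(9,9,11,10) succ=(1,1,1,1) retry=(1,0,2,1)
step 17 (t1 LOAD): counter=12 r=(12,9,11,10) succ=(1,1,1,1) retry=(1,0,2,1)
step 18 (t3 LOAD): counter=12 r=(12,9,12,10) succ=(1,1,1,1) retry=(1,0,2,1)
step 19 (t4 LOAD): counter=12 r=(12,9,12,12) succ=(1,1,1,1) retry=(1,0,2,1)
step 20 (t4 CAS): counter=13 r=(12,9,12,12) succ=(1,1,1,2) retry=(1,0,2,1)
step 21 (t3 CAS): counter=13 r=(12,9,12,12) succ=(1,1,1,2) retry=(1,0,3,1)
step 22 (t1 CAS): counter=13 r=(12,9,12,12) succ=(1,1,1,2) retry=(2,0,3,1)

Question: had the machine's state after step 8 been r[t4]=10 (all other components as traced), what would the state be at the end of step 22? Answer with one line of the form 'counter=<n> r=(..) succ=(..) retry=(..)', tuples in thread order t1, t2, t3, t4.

state after step 8 := counter=10 r=(9,9,8,10) succ=(1,1,0,0) retry=(0,0,1,0)
step 9 (t4 CAS): counter=11 r=(9,9,8,10) succ=(1,1,0,1) retry=(0,0,1,0)
step 10 (t3 LOAD): counter=11 r=(9,9,11,10) succ=(1,1,0,1) retry=(0,0,1,0)
step 11 (t4 LOAD): counter=11 r=(9,9,11,11) succ=(1,1,0,1) retry=(0,0,1,0)
step 12 (t4 CAS): counter=12 r=(9,9,11,11) succ=(1,1,0,2) retry=(0,0,1,0)
step 13 (t3 CAS): counter=12 r=(9,9,11,11) succ=(1,1,0,2) retry=(0,0,2,0)
step 14 (t1 CAS): counter=12 r=(9,9,11,11) succ=(1,1,0,2) retry=(1,0,2,0)
step 15 (t3 LOAD): counter=12 r=(9,9,12,11) succ=(1,1,0,2) retry=(1,0,2,0)
step 16 (t3 CAS): counter=13 r=(9,9,12,11) succ=(1,1,1,2) retry=(1,0,2,0)
step 17 (t1 LOAD): counter=13 r=(13,9,12,11) succ=(1,1,1,2) retry=(1,0,2,0)
step 18 (t3 LOAD): counter=13 r=(13,9,13,11) succ=(1,1,1,2) retry=(1,0,2,0)
step 19 (t4 LOAD): counter=13 r=(13,9,13,13) succ=(1,1,1,2) retry=(1,0,2,0)
step 20 (t4 CAS): counter=14 r=(13,9,13,13) succ=(1,1,1,3) retry=(1,0,2,0)
step 21 (t3 CAS): counter=14 r=(13,9,13,13) succ=(1,1,1,3) retry=(1,0,3,0)
step 22 (t1 CAS): counter=14 r=(13,9,13,13) succ=(1,1,1,3) retry=(2,0,3,0)

counter=14 r=(13,9,13,13) succ=(1,1,1,3) retry=(2,0,3,0)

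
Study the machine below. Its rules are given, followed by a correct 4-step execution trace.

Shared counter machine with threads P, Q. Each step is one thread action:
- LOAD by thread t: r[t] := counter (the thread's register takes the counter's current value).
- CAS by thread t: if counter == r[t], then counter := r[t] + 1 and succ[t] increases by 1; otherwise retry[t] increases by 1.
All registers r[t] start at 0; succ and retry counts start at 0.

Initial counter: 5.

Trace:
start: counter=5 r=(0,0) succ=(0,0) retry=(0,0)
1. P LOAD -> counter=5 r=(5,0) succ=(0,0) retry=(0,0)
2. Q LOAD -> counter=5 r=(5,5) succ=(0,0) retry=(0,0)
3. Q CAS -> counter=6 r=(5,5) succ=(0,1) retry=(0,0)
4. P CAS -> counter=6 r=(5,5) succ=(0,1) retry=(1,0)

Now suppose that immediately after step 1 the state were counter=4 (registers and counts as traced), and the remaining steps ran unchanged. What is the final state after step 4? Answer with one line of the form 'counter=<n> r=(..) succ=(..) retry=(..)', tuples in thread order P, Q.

state after step 1 := counter=4 r=(5,0) succ=(0,0) retry=(0,0)
2. Q LOAD -> counter=4 r=(5,4) succ=(0,0) retry=(0,0)
3. Q CAS -> counter=5 r=(5,4) succ=(0,1) retry=(0,0)
4. P CAS -> counter=6 r=(5,4) succ=(1,1) retry=(0,0)

counter=6 r=(5,4) succ=(1,1) retry=(0,0)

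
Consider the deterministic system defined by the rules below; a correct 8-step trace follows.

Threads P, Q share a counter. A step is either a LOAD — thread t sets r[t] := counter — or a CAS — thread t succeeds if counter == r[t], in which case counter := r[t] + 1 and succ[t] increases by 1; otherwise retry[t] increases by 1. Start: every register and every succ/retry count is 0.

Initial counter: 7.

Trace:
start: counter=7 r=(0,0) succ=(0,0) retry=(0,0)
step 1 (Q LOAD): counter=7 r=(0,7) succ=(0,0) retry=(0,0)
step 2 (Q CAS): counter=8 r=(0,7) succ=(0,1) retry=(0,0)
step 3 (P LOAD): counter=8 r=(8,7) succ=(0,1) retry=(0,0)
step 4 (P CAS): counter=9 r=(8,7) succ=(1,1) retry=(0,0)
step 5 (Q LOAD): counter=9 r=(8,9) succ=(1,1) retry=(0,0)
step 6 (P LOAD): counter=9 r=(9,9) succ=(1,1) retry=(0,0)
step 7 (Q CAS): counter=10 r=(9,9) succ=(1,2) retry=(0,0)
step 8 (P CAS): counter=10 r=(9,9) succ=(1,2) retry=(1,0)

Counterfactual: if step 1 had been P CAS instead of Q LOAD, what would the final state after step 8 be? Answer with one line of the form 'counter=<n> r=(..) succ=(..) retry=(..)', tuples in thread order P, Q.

(re-executing from step 1 with the substitution; state before step 1: counter=7 r=(0,0) succ=(0,0) retry=(0,0))
step 1 (P CAS): counter=7 r=(0,0) succ=(0,0) retry=(1,0)
step 2 (Q CAS): counter=7 r=(0,0) succ=(0,0) retry=(1,1)
step 3 (P LOAD): counter=7 r=(7,0) succ=(0,0) retry=(1,1)
step 4 (P CAS): counter=8 r=(7,0) succ=(1,0) retry=(1,1)
step 5 (Q LOAD): counter=8 r=(7,8) succ=(1,0) retry=(1,1)
step 6 (P LOAD): counter=8 r=(8,8) succ=(1,0) retry=(1,1)
step 7 (Q CAS): counter=9 r=(8,8) succ=(1,1) retry=(1,1)
step 8 (P CAS): counter=9 r=(8,8) succ=(1,1) retry=(2,1)

counter=9 r=(8,8) succ=(1,1) retry=(2,1)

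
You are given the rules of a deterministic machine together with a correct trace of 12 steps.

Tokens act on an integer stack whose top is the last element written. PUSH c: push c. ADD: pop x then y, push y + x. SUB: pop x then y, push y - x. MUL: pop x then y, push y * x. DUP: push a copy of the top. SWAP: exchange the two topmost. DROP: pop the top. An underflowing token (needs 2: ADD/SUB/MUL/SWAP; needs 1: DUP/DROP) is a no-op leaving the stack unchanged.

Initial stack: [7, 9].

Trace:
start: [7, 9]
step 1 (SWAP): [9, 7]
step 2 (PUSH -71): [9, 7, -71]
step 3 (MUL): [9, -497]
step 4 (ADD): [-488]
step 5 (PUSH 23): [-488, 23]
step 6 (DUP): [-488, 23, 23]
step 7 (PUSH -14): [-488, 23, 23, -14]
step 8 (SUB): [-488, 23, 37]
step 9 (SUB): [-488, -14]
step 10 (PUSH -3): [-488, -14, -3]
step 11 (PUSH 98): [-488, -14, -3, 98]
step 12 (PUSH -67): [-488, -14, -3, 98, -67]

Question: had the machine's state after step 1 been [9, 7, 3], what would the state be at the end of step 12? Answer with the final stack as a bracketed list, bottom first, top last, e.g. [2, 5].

state after step 1 := [9, 7, 3]
step 2 (PUSH -71): [9, 7, 3, -71]
step 3 (MUL): [9, 7, -213]
step 4 (ADD): [9, -206]
step 5 (PUSH 23): [9, -206, 23]
step 6 (DUP): [9, -206, 23, 23]
step 7 (PUSH -14): [9, -206, 23, 23, -14]
step 8 (SUB): [9, -206, 23, 37]
step 9 (SUB): [9, -206, -14]
step 10 (PUSH -3): [9, -206, -14, -3]
step 11 (PUSH 98): [9, -206, -14, -3, 98]
step 12 (PUSH -67): [9, -206, -14, -3, 98, -67]

[9, -206, -14, -3, 98, -67]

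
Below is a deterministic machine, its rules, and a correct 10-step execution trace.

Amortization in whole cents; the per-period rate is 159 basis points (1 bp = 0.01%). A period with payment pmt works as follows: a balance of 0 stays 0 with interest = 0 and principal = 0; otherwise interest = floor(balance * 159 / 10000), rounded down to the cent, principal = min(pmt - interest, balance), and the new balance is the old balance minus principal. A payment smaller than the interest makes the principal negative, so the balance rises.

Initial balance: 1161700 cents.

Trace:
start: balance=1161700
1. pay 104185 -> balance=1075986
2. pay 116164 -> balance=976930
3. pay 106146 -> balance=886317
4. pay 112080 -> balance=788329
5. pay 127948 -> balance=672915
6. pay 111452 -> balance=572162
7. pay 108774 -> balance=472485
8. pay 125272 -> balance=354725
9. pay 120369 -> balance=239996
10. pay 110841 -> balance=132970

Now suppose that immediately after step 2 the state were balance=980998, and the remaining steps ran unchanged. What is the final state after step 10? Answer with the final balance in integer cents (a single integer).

state after step 2 := balance=980998
3. pay 106146 -> balance=890449
4. pay 112080 -> balance=792527
5. pay 127948 -> balance=677180
6. pay 111452 -> balance=576495
7. pay 108774 -> balance=476887
8. pay 125272 -> balance=359197
9. pay 120369 -> balance=244539
10. pay 110841 -> balance=137586

137586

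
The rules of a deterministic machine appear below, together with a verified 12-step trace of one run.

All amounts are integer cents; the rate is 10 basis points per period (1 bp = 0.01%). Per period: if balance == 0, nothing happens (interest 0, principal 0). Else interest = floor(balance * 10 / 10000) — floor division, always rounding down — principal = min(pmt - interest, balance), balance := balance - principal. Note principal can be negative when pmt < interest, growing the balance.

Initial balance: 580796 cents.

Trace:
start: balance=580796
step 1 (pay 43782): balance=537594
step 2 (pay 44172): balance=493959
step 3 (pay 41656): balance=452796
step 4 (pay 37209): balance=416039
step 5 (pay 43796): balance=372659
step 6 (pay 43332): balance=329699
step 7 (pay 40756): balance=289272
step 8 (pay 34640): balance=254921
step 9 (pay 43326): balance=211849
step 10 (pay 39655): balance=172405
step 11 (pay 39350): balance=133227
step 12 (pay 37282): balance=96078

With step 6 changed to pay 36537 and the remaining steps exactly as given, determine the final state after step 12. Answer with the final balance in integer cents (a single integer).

102915

(re-executing from step 6 with the substitution; state before step 6: balance=372659)
step 6 (pay 36537): balance=336494
step 7 (pay 40756): balance=296074
step 8 (pay 34640): balance=261730
step 9 (pay 43326): balance=218665
step 10 (pay 39655): balance=179228
step 11 (pay 39350): balance=140057
step 12 (pay 37282): balance=102915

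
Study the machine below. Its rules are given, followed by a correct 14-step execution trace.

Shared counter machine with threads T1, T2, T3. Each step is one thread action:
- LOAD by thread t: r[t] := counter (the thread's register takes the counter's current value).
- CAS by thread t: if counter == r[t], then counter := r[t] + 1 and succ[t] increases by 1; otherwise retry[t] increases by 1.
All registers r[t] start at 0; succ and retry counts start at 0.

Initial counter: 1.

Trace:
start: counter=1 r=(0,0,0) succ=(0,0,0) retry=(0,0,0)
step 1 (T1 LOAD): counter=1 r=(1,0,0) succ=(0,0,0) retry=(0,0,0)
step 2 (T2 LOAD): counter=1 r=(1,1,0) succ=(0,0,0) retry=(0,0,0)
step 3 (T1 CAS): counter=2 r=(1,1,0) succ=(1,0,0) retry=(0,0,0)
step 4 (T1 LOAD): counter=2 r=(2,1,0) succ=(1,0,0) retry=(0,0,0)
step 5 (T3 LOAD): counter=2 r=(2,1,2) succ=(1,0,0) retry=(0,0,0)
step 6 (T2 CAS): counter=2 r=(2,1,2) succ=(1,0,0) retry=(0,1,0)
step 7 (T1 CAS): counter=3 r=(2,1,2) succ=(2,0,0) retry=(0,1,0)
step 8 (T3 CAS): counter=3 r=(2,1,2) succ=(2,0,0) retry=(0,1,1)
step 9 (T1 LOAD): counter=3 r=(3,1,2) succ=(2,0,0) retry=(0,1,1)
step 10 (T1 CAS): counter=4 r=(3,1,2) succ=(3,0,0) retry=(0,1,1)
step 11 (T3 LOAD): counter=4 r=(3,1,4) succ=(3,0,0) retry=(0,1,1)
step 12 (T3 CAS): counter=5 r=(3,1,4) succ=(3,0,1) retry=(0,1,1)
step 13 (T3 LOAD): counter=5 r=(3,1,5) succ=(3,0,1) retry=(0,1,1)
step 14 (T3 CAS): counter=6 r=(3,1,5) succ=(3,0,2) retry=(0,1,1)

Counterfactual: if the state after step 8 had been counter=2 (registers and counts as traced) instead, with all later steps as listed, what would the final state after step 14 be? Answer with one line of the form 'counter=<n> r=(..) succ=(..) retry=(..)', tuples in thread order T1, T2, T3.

state after step 8 := counter=2 r=(2,1,2) succ=(2,0,0) retry=(0,1,1)
step 9 (T1 LOAD): counter=2 r=(2,1,2) succ=(2,0,0) retry=(0,1,1)
step 10 (T1 CAS): counter=3 r=(2,1,2) succ=(3,0,0) retry=(0,1,1)
step 11 (T3 LOAD): counter=3 r=(2,1,3) succ=(3,0,0) retry=(0,1,1)
step 12 (T3 CAS): counter=4 r=(2,1,3) succ=(3,0,1) retry=(0,1,1)
step 13 (T3 LOAD): counter=4 r=(2,1,4) succ=(3,0,1) retry=(0,1,1)
step 14 (T3 CAS): counter=5 r=(2,1,4) succ=(3,0,2) retry=(0,1,1)

counter=5 r=(2,1,4) succ=(3,0,2) retry=(0,1,1)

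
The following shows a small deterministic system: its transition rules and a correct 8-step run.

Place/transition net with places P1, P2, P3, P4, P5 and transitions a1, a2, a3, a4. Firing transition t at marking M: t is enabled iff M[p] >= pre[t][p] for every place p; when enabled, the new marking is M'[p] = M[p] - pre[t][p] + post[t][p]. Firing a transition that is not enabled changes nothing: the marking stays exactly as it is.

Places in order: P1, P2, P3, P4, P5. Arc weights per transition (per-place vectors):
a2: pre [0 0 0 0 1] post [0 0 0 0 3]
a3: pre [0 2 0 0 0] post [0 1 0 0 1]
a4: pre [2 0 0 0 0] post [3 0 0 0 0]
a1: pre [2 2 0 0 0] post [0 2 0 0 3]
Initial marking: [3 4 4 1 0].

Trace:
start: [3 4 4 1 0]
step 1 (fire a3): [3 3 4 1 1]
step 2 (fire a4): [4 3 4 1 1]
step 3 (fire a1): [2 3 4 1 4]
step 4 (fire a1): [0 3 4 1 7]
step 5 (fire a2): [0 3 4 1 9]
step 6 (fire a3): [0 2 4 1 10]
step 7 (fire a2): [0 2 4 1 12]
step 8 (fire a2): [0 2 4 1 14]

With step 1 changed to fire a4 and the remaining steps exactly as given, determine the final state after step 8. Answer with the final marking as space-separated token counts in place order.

1 3 4 1 13

(re-executing from step 1 with the substitution; state before step 1: [3 4 4 1 0])
step 1 (fire a4): [4 4 4 1 0]
step 2 (fire a4): [5 4 4 1 0]
step 3 (fire a1): [3 4 4 1 3]
step 4 (fire a1): [1 4 4 1 6]
step 5 (fire a2): [1 4 4 1 8]
step 6 (fire a3): [1 3 4 1 9]
step 7 (fire a2): [1 3 4 1 11]
step 8 (fire a2): [1 3 4 1 13]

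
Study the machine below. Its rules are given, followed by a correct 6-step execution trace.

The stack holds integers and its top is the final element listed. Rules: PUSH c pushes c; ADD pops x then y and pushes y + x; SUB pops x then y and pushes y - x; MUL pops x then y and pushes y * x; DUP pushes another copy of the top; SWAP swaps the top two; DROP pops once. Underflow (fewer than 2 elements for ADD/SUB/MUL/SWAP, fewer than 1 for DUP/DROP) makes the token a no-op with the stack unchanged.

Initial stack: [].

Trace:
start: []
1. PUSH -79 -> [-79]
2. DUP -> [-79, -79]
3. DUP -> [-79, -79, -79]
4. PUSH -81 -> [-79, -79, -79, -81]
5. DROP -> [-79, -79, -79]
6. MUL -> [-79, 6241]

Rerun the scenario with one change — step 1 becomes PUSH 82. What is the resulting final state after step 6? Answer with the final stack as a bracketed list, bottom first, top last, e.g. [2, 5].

(re-executing from step 1 with the substitution; state before step 1: [])
1. PUSH 82 -> [82]
2. DUP -> [82, 82]
3. DUP -> [82, 82, 82]
4. PUSH -81 -> [82, 82, 82, -81]
5. DROP -> [82, 82, 82]
6. MUL -> [82, 6724]

[82, 6724]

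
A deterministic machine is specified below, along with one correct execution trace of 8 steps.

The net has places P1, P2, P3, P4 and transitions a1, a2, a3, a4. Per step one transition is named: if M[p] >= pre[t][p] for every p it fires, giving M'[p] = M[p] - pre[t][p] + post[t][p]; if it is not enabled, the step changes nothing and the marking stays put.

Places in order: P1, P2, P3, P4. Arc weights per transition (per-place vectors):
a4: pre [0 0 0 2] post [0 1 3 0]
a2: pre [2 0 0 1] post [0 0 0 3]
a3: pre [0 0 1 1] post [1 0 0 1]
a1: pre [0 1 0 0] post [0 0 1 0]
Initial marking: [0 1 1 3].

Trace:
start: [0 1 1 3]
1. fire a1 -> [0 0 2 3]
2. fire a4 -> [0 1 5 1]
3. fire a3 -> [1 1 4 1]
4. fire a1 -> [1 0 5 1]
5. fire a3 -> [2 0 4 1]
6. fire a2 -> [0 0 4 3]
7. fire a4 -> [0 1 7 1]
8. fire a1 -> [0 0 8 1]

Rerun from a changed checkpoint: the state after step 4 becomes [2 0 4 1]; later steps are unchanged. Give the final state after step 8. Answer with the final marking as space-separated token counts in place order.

1 0 7 1

state after step 4 := [2 0 4 1]
5. fire a3 -> [3 0 3 1]
6. fire a2 -> [1 0 3 3]
7. fire a4 -> [1 1 6 1]
8. fire a1 -> [1 0 7 1]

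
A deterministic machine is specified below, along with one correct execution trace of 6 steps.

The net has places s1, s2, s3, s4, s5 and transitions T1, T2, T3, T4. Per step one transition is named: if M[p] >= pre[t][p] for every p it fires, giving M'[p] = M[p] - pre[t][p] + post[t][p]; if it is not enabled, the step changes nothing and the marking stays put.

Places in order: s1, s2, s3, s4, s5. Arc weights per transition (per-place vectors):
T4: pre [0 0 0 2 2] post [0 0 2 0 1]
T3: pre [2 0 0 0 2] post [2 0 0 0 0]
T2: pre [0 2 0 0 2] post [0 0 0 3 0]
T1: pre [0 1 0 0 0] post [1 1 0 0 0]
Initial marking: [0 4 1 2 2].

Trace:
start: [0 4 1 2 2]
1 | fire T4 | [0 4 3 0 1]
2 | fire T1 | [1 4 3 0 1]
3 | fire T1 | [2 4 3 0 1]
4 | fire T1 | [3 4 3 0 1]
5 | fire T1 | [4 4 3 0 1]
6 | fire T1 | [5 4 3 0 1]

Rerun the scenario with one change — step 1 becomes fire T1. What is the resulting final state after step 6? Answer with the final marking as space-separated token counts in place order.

(re-executing from step 1 with the substitution; state before step 1: [0 4 1 2 2])
1 | fire T1 | [1 4 1 2 2]
2 | fire T1 | [2 4 1 2 2]
3 | fire T1 | [3 4 1 2 2]
4 | fire T1 | [4 4 1 2 2]
5 | fire T1 | [5 4 1 2 2]
6 | fire T1 | [6 4 1 2 2]

6 4 1 2 2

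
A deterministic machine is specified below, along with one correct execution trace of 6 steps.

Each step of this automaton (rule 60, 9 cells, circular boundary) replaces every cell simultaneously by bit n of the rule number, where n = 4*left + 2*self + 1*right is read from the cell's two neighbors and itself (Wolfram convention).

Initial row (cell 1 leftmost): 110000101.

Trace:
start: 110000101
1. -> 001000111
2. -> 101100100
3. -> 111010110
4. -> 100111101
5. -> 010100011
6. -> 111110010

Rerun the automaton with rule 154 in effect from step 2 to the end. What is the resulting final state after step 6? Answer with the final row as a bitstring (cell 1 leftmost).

(re-executing steps 2..6 under rule 154; state before step 2: 001000111)
2. -> 110101110
3. -> 100001100
4. -> 010011011
5. -> 001110010
6. -> 011101101

011101101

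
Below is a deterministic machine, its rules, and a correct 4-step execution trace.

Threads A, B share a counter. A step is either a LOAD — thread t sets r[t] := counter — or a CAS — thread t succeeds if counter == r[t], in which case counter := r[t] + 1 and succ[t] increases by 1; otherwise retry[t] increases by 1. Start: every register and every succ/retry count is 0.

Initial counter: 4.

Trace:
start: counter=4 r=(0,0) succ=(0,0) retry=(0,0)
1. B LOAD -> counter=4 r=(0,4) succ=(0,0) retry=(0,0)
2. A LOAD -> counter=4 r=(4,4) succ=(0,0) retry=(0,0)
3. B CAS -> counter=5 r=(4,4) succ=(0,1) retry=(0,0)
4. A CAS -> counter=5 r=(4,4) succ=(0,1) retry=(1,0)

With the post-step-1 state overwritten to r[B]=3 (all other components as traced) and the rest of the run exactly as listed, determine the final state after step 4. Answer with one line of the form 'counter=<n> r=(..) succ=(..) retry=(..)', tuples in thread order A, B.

state after step 1 := counter=4 r=(0,3) succ=(0,0) retry=(0,0)
2. A LOAD -> counter=4 r=(4,3) succ=(0,0) retry=(0,0)
3. B CAS -> counter=4 r=(4,3) succ=(0,0) retry=(0,1)
4. A CAS -> counter=5 r=(4,3) succ=(1,0) retry=(0,1)

counter=5 r=(4,3) succ=(1,0) retry=(0,1)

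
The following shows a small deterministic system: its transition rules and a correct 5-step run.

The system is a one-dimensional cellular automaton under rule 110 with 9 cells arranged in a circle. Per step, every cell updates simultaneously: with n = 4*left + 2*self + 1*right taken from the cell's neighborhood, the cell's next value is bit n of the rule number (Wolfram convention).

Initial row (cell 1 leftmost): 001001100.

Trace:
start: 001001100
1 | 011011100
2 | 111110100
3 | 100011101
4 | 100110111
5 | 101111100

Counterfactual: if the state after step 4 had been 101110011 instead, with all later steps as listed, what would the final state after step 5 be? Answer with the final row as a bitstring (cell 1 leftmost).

111010110

state after step 4 := 101110011
5 | 111010110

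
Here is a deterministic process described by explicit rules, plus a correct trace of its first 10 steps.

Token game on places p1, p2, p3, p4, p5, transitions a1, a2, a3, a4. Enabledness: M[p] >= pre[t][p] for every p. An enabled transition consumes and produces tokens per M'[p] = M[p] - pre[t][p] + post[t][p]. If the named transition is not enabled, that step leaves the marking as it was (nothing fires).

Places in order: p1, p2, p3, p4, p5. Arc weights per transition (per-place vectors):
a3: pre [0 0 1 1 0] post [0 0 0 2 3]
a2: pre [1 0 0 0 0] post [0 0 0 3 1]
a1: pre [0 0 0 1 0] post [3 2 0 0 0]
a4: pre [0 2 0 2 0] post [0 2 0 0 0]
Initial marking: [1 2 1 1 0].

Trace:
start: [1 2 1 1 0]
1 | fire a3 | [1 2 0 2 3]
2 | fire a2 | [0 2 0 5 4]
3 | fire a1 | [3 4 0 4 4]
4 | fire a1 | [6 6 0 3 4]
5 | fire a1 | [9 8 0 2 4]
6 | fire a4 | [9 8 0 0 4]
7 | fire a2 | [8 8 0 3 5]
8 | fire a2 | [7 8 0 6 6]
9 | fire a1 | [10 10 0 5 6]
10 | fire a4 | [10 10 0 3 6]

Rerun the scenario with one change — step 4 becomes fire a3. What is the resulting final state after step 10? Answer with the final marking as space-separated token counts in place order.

(re-executing from step 4 with the substitution; state before step 4: [3 4 0 4 4])
4 | fire a3 | [3 4 0 4 4]
5 | fire a1 | [6 6 0 3 4]
6 | fire a4 | [6 6 0 1 4]
7 | fire a2 | [5 6 0 4 5]
8 | fire a2 | [4 6 0 7 6]
9 | fire a1 | [7 8 0 6 6]
10 | fire a4 | [7 8 0 4 6]

7 8 0 4 6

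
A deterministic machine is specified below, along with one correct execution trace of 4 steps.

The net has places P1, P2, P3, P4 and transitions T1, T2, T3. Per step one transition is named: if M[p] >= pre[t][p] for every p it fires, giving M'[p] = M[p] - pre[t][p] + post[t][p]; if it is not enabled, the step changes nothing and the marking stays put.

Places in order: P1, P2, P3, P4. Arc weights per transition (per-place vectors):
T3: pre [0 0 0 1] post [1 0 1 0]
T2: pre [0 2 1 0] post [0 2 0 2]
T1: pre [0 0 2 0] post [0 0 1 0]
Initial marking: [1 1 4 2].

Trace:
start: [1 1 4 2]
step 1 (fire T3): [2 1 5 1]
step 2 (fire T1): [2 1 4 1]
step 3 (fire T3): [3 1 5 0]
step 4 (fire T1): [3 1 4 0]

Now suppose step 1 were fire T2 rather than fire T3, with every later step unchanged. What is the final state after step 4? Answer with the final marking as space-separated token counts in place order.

(re-executing from step 1 with the substitution; state before step 1: [1 1 4 2])
step 1 (fire T2): [1 1 4 2]
step 2 (fire T1): [1 1 3 2]
step 3 (fire T3): [2 1 4 1]
step 4 (fire T1): [2 1 3 1]

2 1 3 1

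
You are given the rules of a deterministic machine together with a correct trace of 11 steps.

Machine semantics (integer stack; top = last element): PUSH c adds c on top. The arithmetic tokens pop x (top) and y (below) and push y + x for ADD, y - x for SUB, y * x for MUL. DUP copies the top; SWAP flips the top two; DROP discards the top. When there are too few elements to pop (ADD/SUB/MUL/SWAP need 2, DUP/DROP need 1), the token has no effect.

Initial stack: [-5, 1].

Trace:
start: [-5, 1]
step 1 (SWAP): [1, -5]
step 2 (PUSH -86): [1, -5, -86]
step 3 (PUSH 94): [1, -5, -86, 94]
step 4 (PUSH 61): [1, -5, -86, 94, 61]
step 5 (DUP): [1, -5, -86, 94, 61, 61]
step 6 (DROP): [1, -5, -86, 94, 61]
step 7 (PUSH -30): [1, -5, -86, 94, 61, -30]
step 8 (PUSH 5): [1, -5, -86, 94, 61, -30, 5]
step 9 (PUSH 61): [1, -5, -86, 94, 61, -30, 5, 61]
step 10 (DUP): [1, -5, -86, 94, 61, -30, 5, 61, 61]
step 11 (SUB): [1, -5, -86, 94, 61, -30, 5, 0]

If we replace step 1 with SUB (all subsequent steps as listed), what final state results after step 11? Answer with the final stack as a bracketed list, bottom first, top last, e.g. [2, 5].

(re-executing from step 1 with the substitution; state before step 1: [-5, 1])
step 1 (SUB): [-6]
step 2 (PUSH -86): [-6, -86]
step 3 (PUSH 94): [-6, -86, 94]
step 4 (PUSH 61): [-6, -86, 94, 61]
step 5 (DUP): [-6, -86, 94, 61, 61]
step 6 (DROP): [-6, -86, 94, 61]
step 7 (PUSH -30): [-6, -86, 94, 61, -30]
step 8 (PUSH 5): [-6, -86, 94, 61, -30, 5]
step 9 (PUSH 61): [-6, -86, 94, 61, -30, 5, 61]
step 10 (DUP): [-6, -86, 94, 61, -30, 5, 61, 61]
step 11 (SUB): [-6, -86, 94, 61, -30, 5, 0]

[-6, -86, 94, 61, -30, 5, 0]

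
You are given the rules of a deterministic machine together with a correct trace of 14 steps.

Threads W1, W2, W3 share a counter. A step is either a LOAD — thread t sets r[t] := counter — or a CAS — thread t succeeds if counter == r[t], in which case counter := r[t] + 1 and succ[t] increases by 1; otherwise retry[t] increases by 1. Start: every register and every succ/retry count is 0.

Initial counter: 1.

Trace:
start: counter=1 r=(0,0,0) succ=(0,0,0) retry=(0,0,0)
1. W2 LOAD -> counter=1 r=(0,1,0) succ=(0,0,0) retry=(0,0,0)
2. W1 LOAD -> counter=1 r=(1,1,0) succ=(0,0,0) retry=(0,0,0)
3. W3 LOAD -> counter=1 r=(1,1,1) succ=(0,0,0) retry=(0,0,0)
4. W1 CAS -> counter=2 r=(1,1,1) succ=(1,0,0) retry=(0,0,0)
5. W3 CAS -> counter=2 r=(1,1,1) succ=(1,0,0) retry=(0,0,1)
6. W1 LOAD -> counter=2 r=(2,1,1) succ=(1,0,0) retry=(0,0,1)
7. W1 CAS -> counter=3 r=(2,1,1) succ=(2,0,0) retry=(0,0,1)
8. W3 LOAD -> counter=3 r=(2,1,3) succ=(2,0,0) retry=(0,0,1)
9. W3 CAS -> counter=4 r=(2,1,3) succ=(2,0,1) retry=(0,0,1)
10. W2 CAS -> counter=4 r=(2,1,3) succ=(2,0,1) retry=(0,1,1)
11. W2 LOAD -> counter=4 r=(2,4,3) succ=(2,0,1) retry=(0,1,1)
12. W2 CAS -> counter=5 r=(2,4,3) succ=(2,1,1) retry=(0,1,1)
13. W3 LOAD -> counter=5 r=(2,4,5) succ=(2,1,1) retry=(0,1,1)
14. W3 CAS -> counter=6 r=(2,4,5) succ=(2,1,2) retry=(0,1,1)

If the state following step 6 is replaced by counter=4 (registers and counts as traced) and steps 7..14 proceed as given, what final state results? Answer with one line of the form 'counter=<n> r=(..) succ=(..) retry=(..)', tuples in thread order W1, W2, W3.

state after step 6 := counter=4 r=(2,1,1) succ=(1,0,0) retry=(0,0,1)
7. W1 CAS -> counter=4 r=(2,1,1) succ=(1,0,0) retry=(1,0,1)
8. W3 LOAD -> counter=4 r=(2,1,4) succ=(1,0,0) retry=(1,0,1)
9. W3 CAS -> counter=5 r=(2,1,4) succ=(1,0,1) retry=(1,0,1)
10. W2 CAS -> counter=5 r=(2,1,4) succ=(1,0,1) retry=(1,1,1)
11. W2 LOAD -> counter=5 r=(2,5,4) succ=(1,0,1) retry=(1,1,1)
12. W2 CAS -> counter=6 r=(2,5,4) succ=(1,1,1) retry=(1,1,1)
13. W3 LOAD -> counter=6 r=(2,5,6) succ=(1,1,1) retry=(1,1,1)
14. W3 CAS -> counter=7 r=(2,5,6) succ=(1,1,2) retry=(1,1,1)

counter=7 r=(2,5,6) succ=(1,1,2) retry=(1,1,1)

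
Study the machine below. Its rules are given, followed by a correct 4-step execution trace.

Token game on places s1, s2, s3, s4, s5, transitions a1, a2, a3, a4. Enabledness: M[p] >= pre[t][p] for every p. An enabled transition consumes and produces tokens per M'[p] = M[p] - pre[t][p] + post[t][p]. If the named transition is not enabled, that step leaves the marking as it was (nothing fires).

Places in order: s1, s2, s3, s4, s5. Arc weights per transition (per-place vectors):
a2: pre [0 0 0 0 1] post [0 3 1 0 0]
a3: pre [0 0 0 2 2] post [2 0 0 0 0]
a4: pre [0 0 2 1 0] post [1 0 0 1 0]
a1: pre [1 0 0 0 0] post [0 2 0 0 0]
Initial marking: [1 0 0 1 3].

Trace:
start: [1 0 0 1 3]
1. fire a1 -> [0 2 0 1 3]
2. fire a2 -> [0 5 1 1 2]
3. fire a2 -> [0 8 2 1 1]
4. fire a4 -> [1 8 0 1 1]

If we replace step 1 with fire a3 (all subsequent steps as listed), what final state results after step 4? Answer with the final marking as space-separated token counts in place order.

2 6 0 1 1

(re-executing from step 1 with the substitution; state before step 1: [1 0 0 1 3])
1. fire a3 -> [1 0 0 1 3]
2. fire a2 -> [1 3 1 1 2]
3. fire a2 -> [1 6 2 1 1]
4. fire a4 -> [2 6 0 1 1]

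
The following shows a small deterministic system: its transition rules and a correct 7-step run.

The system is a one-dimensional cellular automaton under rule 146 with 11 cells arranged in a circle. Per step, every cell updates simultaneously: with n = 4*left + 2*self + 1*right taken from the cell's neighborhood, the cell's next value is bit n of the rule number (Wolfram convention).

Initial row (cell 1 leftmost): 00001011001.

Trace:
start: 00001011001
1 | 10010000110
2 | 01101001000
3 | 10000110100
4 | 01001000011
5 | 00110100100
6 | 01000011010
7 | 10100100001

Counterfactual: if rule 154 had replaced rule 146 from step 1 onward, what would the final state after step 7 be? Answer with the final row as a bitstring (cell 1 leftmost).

10110101100

(re-executing steps 1..7 under rule 154; state before step 1: 00001011001)
1 | 10010010110
2 | 01101100100
3 | 11001011010
4 | 10110010000
5 | 00101101001
6 | 11001000110
7 | 10110101100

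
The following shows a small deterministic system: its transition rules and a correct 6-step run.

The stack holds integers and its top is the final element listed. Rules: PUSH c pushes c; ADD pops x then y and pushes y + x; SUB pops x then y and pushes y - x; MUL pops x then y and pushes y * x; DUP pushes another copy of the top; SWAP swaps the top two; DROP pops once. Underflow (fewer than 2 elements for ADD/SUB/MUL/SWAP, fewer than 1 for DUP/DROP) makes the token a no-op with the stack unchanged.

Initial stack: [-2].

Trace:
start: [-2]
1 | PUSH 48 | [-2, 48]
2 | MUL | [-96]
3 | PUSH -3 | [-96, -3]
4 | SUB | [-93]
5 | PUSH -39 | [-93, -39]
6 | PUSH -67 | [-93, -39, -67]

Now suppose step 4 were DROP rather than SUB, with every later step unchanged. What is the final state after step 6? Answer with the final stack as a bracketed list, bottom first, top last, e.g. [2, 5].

[-96, -39, -67]

(re-executing from step 4 with the substitution; state before step 4: [-96, -3])
4 | DROP | [-96]
5 | PUSH -39 | [-96, -39]
6 | PUSH -67 | [-96, -39, -67]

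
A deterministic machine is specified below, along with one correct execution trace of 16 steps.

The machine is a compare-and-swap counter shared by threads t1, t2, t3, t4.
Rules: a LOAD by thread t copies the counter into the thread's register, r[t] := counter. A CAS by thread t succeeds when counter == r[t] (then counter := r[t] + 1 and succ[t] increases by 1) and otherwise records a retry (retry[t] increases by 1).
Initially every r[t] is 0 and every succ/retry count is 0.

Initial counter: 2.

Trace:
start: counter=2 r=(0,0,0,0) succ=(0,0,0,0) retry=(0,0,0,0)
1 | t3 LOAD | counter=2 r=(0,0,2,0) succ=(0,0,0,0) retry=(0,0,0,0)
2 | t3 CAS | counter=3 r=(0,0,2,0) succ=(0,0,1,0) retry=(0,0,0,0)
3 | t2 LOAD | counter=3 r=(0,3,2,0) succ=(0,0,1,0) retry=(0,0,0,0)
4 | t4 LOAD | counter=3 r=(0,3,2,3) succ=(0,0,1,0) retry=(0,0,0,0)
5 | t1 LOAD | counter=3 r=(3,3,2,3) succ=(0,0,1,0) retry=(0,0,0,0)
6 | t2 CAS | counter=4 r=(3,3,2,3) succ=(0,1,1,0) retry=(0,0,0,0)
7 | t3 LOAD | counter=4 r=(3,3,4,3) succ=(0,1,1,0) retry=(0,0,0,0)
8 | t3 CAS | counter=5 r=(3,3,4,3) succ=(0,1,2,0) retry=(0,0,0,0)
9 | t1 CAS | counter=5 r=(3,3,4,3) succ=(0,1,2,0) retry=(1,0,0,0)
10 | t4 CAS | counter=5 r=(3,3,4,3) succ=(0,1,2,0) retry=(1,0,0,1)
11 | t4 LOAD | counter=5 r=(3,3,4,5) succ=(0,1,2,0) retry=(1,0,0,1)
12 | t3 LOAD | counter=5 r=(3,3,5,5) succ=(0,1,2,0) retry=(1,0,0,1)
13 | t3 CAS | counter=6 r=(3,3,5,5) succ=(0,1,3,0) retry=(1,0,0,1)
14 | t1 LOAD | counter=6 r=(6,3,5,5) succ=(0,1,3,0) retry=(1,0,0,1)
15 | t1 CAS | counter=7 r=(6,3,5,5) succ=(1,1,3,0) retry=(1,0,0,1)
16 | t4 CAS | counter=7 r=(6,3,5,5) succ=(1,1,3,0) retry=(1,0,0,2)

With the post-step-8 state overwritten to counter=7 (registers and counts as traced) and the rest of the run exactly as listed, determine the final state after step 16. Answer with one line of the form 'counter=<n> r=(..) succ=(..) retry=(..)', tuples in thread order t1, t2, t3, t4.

state after step 8 := counter=7 r=(3,3,4,3) succ=(0,1,2,0) retry=(0,0,0,0)
9 | t1 CAS | counter=7 r=(3,3,4,3) succ=(0,1,2,0) retry=(1,0,0,0)
10 | t4 CAS | counter=7 r=(3,3,4,3) succ=(0,1,2,0) retry=(1,0,0,1)
11 | t4 LOAD | counter=7 r=(3,3,4,7) succ=(0,1,2,0) retry=(1,0,0,1)
12 | t3 LOAD | counter=7 r=(3,3,7,7) succ=(0,1,2,0) retry=(1,0,0,1)
13 | t3 CAS | counter=8 r=(3,3,7,7) succ=(0,1,3,0) retry=(1,0,0,1)
14 | t1 LOAD | counter=8 r=(8,3,7,7) succ=(0,1,3,0) retry=(1,0,0,1)
15 | t1 CAS | counter=9 r=(8,3,7,7) succ=(1,1,3,0) retry=(1,0,0,1)
16 | t4 CAS | counter=9 r=(8,3,7,7) succ=(1,1,3,0) retry=(1,0,0,2)

counter=9 r=(8,3,7,7) succ=(1,1,3,0) retry=(1,0,0,2)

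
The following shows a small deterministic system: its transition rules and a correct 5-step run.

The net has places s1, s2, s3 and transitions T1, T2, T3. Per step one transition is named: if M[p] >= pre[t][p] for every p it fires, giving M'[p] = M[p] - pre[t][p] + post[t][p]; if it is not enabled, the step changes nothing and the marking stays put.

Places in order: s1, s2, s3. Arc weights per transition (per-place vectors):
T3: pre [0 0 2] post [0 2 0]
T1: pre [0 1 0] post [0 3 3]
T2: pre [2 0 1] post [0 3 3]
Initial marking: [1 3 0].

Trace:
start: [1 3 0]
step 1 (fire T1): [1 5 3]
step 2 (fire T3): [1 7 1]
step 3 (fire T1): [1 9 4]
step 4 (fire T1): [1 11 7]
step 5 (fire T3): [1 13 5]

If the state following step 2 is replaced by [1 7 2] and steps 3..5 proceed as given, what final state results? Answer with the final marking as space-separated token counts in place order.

state after step 2 := [1 7 2]
step 3 (fire T1): [1 9 5]
step 4 (fire T1): [1 11 8]
step 5 (fire T3): [1 13 6]

1 13 6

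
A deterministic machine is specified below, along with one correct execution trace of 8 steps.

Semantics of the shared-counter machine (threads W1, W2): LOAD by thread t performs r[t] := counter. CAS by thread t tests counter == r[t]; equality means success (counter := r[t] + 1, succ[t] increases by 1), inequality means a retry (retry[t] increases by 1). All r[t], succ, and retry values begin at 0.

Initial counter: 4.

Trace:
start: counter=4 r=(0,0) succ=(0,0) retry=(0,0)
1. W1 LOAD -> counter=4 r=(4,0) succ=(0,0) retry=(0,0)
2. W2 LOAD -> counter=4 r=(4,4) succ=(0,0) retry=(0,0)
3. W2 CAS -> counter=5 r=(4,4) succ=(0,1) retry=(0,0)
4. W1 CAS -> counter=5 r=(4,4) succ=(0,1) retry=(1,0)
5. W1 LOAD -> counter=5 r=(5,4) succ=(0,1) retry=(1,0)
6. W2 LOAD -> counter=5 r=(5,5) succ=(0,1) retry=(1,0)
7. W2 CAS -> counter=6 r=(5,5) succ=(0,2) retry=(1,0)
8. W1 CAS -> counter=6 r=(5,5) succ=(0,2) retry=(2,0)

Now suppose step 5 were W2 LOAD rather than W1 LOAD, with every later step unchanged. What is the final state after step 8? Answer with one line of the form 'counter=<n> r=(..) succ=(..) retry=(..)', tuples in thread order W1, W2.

counter=6 r=(4,5) succ=(0,2) retry=(2,0)

(re-executing from step 5 with the substitution; state before step 5: counter=5 r=(4,4) succ=(0,1) retry=(1,0))
5. W2 LOAD -> counter=5 r=(4,5) succ=(0,1) retry=(1,0)
6. W2 LOAD -> counter=5 r=(4,5) succ=(0,1) retry=(1,0)
7. W2 CAS -> counter=6 r=(4,5) succ=(0,2) retry=(1,0)
8. W1 CAS -> counter=6 r=(4,5) succ=(0,2) retry=(2,0)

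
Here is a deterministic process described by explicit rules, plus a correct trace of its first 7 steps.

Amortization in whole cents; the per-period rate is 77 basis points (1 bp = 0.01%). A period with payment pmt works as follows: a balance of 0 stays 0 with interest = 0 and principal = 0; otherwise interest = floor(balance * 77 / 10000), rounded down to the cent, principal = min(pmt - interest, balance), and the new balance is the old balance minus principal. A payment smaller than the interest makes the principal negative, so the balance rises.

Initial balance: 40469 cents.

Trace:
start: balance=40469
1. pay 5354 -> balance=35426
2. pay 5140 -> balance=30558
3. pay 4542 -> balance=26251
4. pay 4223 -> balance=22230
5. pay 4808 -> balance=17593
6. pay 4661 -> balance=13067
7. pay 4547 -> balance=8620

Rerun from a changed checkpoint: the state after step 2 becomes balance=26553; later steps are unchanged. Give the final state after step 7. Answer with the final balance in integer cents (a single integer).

state after step 2 := balance=26553
3. pay 4542 -> balance=22215
4. pay 4223 -> balance=18163
5. pay 4808 -> balance=13494
6. pay 4661 -> balance=8936
7. pay 4547 -> balance=4457

4457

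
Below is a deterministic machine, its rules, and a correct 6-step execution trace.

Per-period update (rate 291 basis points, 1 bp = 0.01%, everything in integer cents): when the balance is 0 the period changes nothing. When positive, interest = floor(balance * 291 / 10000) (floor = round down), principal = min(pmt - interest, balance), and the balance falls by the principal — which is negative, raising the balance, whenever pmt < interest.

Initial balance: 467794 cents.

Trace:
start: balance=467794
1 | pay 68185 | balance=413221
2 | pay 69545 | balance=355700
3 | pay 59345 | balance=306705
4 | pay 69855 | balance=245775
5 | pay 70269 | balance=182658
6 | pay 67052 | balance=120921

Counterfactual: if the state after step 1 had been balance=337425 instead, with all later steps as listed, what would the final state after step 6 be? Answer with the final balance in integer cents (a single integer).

33437

state after step 1 := balance=337425
2 | pay 69545 | balance=277699
3 | pay 59345 | balance=226435
4 | pay 69855 | balance=163169
5 | pay 70269 | balance=97648
6 | pay 67052 | balance=33437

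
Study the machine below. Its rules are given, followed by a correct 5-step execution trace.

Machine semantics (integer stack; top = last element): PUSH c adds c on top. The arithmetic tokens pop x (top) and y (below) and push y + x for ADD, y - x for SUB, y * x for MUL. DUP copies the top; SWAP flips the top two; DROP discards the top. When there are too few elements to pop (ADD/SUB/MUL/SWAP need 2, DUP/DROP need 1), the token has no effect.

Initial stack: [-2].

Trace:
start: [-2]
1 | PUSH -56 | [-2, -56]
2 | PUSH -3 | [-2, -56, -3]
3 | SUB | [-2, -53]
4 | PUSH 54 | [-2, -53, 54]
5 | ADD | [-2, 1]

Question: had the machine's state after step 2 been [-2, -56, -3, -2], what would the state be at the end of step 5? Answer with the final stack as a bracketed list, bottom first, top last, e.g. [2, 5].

state after step 2 := [-2, -56, -3, -2]
3 | SUB | [-2, -56, -1]
4 | PUSH 54 | [-2, -56, -1, 54]
5 | ADD | [-2, -56, 53]

[-2, -56, 53]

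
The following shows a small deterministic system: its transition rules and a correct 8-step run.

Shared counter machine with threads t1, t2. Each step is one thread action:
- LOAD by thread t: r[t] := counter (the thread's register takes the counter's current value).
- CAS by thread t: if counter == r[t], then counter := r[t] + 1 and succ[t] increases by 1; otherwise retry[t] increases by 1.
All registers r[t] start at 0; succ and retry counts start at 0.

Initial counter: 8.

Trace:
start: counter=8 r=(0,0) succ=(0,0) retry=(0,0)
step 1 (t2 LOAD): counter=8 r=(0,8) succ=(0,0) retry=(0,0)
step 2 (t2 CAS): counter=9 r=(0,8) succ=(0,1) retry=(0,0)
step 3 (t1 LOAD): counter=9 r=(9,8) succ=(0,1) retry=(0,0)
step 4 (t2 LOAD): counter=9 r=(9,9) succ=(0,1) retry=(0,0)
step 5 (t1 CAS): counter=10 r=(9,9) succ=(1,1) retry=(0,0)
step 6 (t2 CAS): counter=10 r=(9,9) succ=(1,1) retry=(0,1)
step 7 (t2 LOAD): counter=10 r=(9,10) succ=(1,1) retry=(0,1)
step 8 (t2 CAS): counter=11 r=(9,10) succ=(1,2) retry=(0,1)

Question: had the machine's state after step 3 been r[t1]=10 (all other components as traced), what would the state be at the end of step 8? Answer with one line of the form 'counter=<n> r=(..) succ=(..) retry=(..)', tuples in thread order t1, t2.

counter=11 r=(10,10) succ=(0,3) retry=(1,0)

state after step 3 := counter=9 r=(10,8) succ=(0,1) retry=(0,0)
step 4 (t2 LOAD): counter=9 r=(10,9) succ=(0,1) retry=(0,0)
step 5 (t1 CAS): counter=9 r=(10,9) succ=(0,1) retry=(1,0)
step 6 (t2 CAS): counter=10 r=(10,9) succ=(0,2) retry=(1,0)
step 7 (t2 LOAD): counter=10 r=(10,10) succ=(0,2) retry=(1,0)
step 8 (t2 CAS): counter=11 r=(10,10) succ=(0,3) retry=(1,0)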